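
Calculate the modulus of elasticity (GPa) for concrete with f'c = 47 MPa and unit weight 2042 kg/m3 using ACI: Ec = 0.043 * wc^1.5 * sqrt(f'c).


Ec = 0.043 * 2042^1.5 * sqrt(47) / 1000
= 27.2 GPa

27.2


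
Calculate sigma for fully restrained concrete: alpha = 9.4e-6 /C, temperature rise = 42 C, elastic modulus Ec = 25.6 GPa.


sigma = alpha * dT * Ec
= 9.4e-6 * 42 * 25.6 * 1000
= 10.107 MPa

10.107


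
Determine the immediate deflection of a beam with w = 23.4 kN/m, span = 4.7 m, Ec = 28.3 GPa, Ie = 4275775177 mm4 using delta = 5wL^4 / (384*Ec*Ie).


Convert: L = 4.7 m = 4700 mm, Ec = 28.3 GPa = 28300 MPa
delta = 5 * 23.4 * 4700^4 / (384 * 28300 * 4275775177)
= 1.23 mm

1.23


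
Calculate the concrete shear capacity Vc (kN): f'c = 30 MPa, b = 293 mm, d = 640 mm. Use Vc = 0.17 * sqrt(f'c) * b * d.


Vc = 0.17 * sqrt(30) * 293 * 640 / 1000
= 174.61 kN

174.61


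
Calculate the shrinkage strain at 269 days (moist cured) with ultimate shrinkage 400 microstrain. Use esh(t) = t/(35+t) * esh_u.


esh(269) = 269 / (35 + 269) * 400
= 269 / 304 * 400
= 353.9 microstrain

353.9


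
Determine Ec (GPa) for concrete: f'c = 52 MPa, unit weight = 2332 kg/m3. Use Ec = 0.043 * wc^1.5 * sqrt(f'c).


Ec = 0.043 * 2332^1.5 * sqrt(52) / 1000
= 34.92 GPa

34.92


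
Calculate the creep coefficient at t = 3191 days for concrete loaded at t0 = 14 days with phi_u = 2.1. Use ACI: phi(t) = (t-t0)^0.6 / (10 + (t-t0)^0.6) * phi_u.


dt = 3191 - 14 = 3177
phi = 3177^0.6 / (10 + 3177^0.6) * 2.1
= 1.946

1.946


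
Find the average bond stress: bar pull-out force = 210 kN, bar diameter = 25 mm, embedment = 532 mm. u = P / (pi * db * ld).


u = P / (pi * db * ld)
= 210 * 1000 / (pi * 25 * 532)
= 5.026 MPa

5.026


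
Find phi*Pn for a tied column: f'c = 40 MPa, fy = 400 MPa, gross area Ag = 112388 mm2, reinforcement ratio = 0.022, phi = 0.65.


Ast = rho * Ag = 0.022 * 112388 = 2472.536 mm2
phi*Pn = 0.65 * 0.80 * (0.85 * 40 * (112388 - 2472.536) + 400 * 2472.536) / 1000
= 2457.59 kN

2457.59


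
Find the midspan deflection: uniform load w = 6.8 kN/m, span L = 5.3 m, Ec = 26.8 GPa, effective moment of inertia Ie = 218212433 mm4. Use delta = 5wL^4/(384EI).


Convert: L = 5.3 m = 5300 mm, Ec = 26.8 GPa = 26800 MPa
delta = 5 * 6.8 * 5300^4 / (384 * 26800 * 218212433)
= 11.95 mm

11.95


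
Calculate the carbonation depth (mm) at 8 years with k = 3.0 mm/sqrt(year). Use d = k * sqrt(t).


depth = k * sqrt(t)
= 3.0 * sqrt(8)
= 8.49 mm

8.49


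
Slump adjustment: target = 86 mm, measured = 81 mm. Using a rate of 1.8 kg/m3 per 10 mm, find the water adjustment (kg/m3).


Difference = 86 - 81 = 5 mm
Water adjustment = 5 * 1.8 / 10 = 0.9 kg/m3

0.9


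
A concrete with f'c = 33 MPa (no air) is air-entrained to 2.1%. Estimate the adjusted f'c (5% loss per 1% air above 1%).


Strength loss = (2.1 - 1) * 5 = 5.5%
f'c = 33 * (1 - 5.5/100)
= 31.18 MPa

31.18


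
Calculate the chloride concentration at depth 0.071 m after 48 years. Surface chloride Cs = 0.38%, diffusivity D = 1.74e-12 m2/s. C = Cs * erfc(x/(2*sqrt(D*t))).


t_seconds = 48 * 365.25 * 24 * 3600 = 1514764800.0 s
arg = 0.071 / (2 * sqrt(1.74e-12 * 1514764800.0))
= 0.6915
erfc(0.6915) = 0.3281
C = 0.38 * 0.3281 = 0.1247%

0.1247


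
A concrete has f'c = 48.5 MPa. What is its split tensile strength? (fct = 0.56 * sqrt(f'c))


fct = 0.56 * sqrt(48.5)
= 0.56 * 6.964
= 3.9 MPa

3.9


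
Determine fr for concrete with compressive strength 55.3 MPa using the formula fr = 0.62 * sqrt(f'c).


fr = 0.62 * sqrt(55.3)
= 4.611 MPa

4.611


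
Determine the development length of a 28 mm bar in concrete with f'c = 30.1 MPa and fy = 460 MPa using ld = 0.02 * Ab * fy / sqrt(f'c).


Ab = pi * 28^2 / 4 = 615.752 mm2
ld = 0.02 * 615.752 * 460 / sqrt(30.1)
= 1032.5 mm

1032.5


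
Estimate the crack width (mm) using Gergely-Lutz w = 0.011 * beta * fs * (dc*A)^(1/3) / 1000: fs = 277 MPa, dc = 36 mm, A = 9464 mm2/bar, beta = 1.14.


w = 0.011 * beta * fs * (dc * A)^(1/3) / 1000
= 0.011 * 1.14 * 277 * (36 * 9464)^(1/3) / 1000
= 0.243 mm

0.243


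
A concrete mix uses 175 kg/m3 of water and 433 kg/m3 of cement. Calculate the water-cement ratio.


w/c = water / cement
w/c = 175 / 433 = 0.404

0.404


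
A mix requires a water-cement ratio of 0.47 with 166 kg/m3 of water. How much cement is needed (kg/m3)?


Cement = water / (w/c)
= 166 / 0.47
= 353.2 kg/m3

353.2


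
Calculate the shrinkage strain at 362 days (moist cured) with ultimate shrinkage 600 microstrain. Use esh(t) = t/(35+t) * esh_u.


esh(362) = 362 / (35 + 362) * 600
= 362 / 397 * 600
= 547.1 microstrain

547.1


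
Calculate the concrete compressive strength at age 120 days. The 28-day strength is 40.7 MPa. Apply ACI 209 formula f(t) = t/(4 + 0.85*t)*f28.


f(120) = 120 / (4 + 0.85 * 120) * 40.7
= 120 / 106.0 * 40.7
= 46.08 MPa

46.08


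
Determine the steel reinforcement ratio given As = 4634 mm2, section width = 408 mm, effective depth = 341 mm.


rho = As / (b * d)
= 4634 / (408 * 341)
= 0.0333

0.0333


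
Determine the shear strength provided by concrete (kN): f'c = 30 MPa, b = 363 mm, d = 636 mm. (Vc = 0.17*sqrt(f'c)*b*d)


Vc = 0.17 * sqrt(30) * 363 * 636 / 1000
= 214.97 kN

214.97


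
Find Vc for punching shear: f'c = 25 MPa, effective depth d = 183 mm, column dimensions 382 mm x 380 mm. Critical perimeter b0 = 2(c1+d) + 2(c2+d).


b0 = 2*(382 + 183) + 2*(380 + 183) = 2256 mm
Vc = 0.33 * sqrt(25) * 2256 * 183 / 1000
= 681.2 kN

681.2


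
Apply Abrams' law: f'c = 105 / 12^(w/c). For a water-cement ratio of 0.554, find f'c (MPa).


f'c = 105 / 12^0.554
= 105 / 3.962
= 26.5 MPa

26.5


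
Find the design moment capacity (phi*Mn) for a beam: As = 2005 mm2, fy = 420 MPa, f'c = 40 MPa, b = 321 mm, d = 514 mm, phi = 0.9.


a = As * fy / (0.85 * f'c * b)
= 2005 * 420 / (0.85 * 40 * 321)
= 77.1578 mm
Mn = As * fy * (d - a/2) / 10^6
= 400.3521 kN-m
phi*Mn = 0.9 * 400.3521 = 360.32 kN-m

360.32


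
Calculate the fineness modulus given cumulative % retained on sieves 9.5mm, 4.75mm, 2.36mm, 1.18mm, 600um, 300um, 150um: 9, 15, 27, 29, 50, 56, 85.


FM = sum(cumulative % retained) / 100
= 271 / 100
= 2.71

2.71


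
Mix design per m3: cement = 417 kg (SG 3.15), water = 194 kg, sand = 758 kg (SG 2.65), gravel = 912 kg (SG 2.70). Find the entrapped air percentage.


Vol cement = 417 / (3.15 * 1000) = 0.132381 m3
Vol water = 194 / 1000 = 0.194 m3
Vol sand = 758 / (2.65 * 1000) = 0.286038 m3
Vol gravel = 912 / (2.70 * 1000) = 0.337778 m3
Total solid + water volume = 0.950196 m3
Air = (1 - 0.950196) * 100 = 4.98%

4.98


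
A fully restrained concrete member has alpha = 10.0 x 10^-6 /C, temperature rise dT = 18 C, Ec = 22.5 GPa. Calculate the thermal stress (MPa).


sigma = alpha * dT * Ec
= 10.0e-6 * 18 * 22.5 * 1000
= 4.05 MPa

4.05


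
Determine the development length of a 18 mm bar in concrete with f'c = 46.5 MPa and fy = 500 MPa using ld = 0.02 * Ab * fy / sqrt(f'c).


Ab = pi * 18^2 / 4 = 254.469 mm2
ld = 0.02 * 254.469 * 500 / sqrt(46.5)
= 373.2 mm

373.2


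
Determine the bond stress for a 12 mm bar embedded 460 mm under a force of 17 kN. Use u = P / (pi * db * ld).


u = P / (pi * db * ld)
= 17 * 1000 / (pi * 12 * 460)
= 0.98 MPa

0.98


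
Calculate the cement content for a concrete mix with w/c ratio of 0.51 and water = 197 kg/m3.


Cement = water / (w/c)
= 197 / 0.51
= 386.3 kg/m3

386.3


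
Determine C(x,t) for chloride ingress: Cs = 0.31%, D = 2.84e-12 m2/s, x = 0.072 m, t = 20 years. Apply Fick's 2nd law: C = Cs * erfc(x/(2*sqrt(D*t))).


t_seconds = 20 * 365.25 * 24 * 3600 = 631152000.0 s
arg = 0.072 / (2 * sqrt(2.84e-12 * 631152000.0))
= 0.8503
erfc(0.8503) = 0.2292
C = 0.31 * 0.2292 = 0.071%

0.071


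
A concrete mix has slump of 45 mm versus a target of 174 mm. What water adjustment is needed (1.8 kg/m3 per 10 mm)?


Difference = 174 - 45 = 129 mm
Water adjustment = 129 * 1.8 / 10 = 23.2 kg/m3

23.2


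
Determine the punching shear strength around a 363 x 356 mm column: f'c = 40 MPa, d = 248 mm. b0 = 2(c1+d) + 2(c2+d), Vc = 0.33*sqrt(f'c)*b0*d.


b0 = 2*(363 + 248) + 2*(356 + 248) = 2430 mm
Vc = 0.33 * sqrt(40) * 2430 * 248 / 1000
= 1257.77 kN

1257.77


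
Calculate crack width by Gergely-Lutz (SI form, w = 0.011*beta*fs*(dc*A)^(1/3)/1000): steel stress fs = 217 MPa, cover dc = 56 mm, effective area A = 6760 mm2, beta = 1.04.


w = 0.011 * beta * fs * (dc * A)^(1/3) / 1000
= 0.011 * 1.04 * 217 * (56 * 6760)^(1/3) / 1000
= 0.18 mm

0.18


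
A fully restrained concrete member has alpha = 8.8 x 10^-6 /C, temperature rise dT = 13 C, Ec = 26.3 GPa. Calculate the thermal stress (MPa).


sigma = alpha * dT * Ec
= 8.8e-6 * 13 * 26.3 * 1000
= 3.009 MPa

3.009


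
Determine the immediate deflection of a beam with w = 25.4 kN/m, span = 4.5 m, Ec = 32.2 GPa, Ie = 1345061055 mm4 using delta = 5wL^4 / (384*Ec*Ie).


Convert: L = 4.5 m = 4500 mm, Ec = 32.2 GPa = 32200 MPa
delta = 5 * 25.4 * 4500^4 / (384 * 32200 * 1345061055)
= 3.13 mm

3.13


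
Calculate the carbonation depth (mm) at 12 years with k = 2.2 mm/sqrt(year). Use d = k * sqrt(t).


depth = k * sqrt(t)
= 2.2 * sqrt(12)
= 7.62 mm

7.62


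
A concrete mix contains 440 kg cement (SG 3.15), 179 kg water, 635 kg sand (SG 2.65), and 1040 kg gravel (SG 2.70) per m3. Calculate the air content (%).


Vol cement = 440 / (3.15 * 1000) = 0.139683 m3
Vol water = 179 / 1000 = 0.179 m3
Vol sand = 635 / (2.65 * 1000) = 0.239623 m3
Vol gravel = 1040 / (2.70 * 1000) = 0.385185 m3
Total solid + water volume = 0.94349 m3
Air = (1 - 0.94349) * 100 = 5.65%

5.65


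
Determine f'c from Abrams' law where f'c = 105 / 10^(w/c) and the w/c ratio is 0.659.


f'c = 105 / 10^0.659
= 105 / 4.56
= 23.02 MPa

23.02


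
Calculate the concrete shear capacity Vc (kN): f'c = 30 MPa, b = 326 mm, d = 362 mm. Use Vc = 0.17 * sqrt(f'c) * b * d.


Vc = 0.17 * sqrt(30) * 326 * 362 / 1000
= 109.88 kN

109.88


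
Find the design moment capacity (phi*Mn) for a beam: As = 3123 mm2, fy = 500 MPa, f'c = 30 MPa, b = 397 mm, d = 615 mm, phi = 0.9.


a = As * fy / (0.85 * f'c * b)
= 3123 * 500 / (0.85 * 30 * 397)
= 154.2451 mm
Mn = As * fy * (d - a/2) / 10^6
= 839.8957 kN-m
phi*Mn = 0.9 * 839.8957 = 755.91 kN-m

755.91


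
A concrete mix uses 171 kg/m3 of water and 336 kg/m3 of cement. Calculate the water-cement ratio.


w/c = water / cement
w/c = 171 / 336 = 0.509

0.509


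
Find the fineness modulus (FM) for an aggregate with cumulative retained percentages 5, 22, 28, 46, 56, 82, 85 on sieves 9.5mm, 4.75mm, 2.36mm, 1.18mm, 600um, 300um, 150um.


FM = sum(cumulative % retained) / 100
= 324 / 100
= 3.24

3.24


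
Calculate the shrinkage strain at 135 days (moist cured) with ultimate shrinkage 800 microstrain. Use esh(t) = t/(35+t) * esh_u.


esh(135) = 135 / (35 + 135) * 800
= 135 / 170 * 800
= 635.3 microstrain

635.3


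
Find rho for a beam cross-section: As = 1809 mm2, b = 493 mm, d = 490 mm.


rho = As / (b * d)
= 1809 / (493 * 490)
= 0.0075

0.0075


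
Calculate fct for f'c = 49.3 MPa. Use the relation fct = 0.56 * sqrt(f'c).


fct = 0.56 * sqrt(49.3)
= 0.56 * 7.021
= 3.932 MPa

3.932


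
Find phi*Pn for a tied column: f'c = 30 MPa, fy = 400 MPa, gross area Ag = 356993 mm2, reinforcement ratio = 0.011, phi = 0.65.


Ast = rho * Ag = 0.011 * 356993 = 3926.923 mm2
phi*Pn = 0.65 * 0.80 * (0.85 * 30 * (356993 - 3926.923) + 400 * 3926.923) / 1000
= 5498.46 kN

5498.46


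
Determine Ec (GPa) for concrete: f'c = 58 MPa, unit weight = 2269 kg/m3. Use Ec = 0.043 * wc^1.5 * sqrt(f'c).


Ec = 0.043 * 2269^1.5 * sqrt(58) / 1000
= 35.39 GPa

35.39


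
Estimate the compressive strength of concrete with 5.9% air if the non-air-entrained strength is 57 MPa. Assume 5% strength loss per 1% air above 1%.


Strength loss = (5.9 - 1) * 5 = 24.5%
f'c = 57 * (1 - 24.5/100)
= 43.04 MPa

43.04


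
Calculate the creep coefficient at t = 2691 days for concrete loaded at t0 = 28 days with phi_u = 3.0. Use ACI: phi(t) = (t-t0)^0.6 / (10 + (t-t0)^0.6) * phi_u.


dt = 2691 - 28 = 2663
phi = 2663^0.6 / (10 + 2663^0.6) * 3.0
= 2.757

2.757


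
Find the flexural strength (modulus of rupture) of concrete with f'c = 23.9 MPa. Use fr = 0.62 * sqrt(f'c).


fr = 0.62 * sqrt(23.9)
= 3.031 MPa

3.031


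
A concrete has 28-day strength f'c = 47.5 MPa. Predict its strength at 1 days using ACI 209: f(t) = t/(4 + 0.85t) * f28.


f(1) = 1 / (4 + 0.85 * 1) * 47.5
= 1 / 4.85 * 47.5
= 9.79 MPa

9.79


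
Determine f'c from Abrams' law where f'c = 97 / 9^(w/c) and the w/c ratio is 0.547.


f'c = 97 / 9^0.547
= 97 / 3.326
= 29.16 MPa

29.16


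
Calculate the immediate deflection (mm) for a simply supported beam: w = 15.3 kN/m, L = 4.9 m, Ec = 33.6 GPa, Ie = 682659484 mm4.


Convert: L = 4.9 m = 4900 mm, Ec = 33.6 GPa = 33600 MPa
delta = 5 * 15.3 * 4900^4 / (384 * 33600 * 682659484)
= 5.01 mm

5.01


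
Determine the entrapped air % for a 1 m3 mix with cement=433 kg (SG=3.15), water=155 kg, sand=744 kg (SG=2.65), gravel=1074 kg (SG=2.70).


Vol cement = 433 / (3.15 * 1000) = 0.13746 m3
Vol water = 155 / 1000 = 0.155 m3
Vol sand = 744 / (2.65 * 1000) = 0.280755 m3
Vol gravel = 1074 / (2.70 * 1000) = 0.397778 m3
Total solid + water volume = 0.970993 m3
Air = (1 - 0.970993) * 100 = 2.9%

2.9


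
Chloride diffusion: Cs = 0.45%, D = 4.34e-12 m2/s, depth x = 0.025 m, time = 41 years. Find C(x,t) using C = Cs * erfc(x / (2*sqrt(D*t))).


t_seconds = 41 * 365.25 * 24 * 3600 = 1293861600.0 s
arg = 0.025 / (2 * sqrt(4.34e-12 * 1293861600.0))
= 0.1668
erfc(0.1668) = 0.8135
C = 0.45 * 0.8135 = 0.3661%

0.3661


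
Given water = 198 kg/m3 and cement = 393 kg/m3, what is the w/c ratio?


w/c = water / cement
w/c = 198 / 393 = 0.504

0.504


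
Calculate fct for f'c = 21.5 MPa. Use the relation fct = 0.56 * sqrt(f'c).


fct = 0.56 * sqrt(21.5)
= 0.56 * 4.637
= 2.597 MPa

2.597


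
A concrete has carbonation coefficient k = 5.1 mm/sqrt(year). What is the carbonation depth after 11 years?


depth = k * sqrt(t)
= 5.1 * sqrt(11)
= 16.91 mm

16.91


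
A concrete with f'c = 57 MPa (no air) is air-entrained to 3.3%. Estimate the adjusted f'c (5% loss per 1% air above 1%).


Strength loss = (3.3 - 1) * 5 = 11.5%
f'c = 57 * (1 - 11.5/100)
= 50.45 MPa

50.45


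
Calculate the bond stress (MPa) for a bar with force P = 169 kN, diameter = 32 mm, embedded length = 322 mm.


u = P / (pi * db * ld)
= 169 * 1000 / (pi * 32 * 322)
= 5.221 MPa

5.221


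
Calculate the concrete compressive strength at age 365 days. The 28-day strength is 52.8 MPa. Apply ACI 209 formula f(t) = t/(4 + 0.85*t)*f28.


f(365) = 365 / (4 + 0.85 * 365) * 52.8
= 365 / 314.25 * 52.8
= 61.33 MPa

61.33


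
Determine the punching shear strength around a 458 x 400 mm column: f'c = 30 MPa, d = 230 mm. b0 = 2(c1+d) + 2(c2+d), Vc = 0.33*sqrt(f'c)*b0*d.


b0 = 2*(458 + 230) + 2*(400 + 230) = 2636 mm
Vc = 0.33 * sqrt(30) * 2636 * 230 / 1000
= 1095.84 kN

1095.84


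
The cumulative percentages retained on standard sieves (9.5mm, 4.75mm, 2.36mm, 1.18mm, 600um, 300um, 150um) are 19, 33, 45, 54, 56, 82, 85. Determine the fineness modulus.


FM = sum(cumulative % retained) / 100
= 374 / 100
= 3.74

3.74


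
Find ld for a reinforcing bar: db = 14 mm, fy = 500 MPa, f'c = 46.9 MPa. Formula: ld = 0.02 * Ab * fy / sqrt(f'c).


Ab = pi * 14^2 / 4 = 153.938 mm2
ld = 0.02 * 153.938 * 500 / sqrt(46.9)
= 224.8 mm

224.8


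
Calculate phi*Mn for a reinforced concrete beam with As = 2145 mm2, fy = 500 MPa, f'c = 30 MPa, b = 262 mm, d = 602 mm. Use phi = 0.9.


a = As * fy / (0.85 * f'c * b)
= 2145 * 500 / (0.85 * 30 * 262)
= 160.5299 mm
Mn = As * fy * (d - a/2) / 10^6
= 559.5609 kN-m
phi*Mn = 0.9 * 559.5609 = 503.6 kN-m

503.6


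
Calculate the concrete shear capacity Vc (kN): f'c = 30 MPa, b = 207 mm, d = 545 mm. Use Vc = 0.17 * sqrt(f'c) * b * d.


Vc = 0.17 * sqrt(30) * 207 * 545 / 1000
= 105.05 kN

105.05


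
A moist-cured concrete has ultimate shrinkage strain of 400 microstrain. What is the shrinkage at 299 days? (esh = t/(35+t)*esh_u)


esh(299) = 299 / (35 + 299) * 400
= 299 / 334 * 400
= 358.1 microstrain

358.1


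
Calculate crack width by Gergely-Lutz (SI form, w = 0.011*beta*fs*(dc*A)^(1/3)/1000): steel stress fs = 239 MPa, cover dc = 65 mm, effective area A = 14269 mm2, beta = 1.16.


w = 0.011 * beta * fs * (dc * A)^(1/3) / 1000
= 0.011 * 1.16 * 239 * (65 * 14269)^(1/3) / 1000
= 0.297 mm

0.297


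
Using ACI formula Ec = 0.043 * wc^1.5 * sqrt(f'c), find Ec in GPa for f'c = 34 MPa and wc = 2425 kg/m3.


Ec = 0.043 * 2425^1.5 * sqrt(34) / 1000
= 29.94 GPa

29.94


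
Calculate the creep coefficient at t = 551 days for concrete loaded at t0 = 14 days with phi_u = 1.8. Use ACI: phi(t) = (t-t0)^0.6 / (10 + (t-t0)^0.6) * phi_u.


dt = 551 - 14 = 537
phi = 537^0.6 / (10 + 537^0.6) * 1.8
= 1.463

1.463


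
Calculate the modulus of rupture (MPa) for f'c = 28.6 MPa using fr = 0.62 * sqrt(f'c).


fr = 0.62 * sqrt(28.6)
= 3.316 MPa

3.316


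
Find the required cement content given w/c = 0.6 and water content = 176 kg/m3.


Cement = water / (w/c)
= 176 / 0.6
= 293.3 kg/m3

293.3


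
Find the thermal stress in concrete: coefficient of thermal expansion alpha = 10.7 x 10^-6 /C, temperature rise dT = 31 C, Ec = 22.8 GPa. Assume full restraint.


sigma = alpha * dT * Ec
= 10.7e-6 * 31 * 22.8 * 1000
= 7.563 MPa

7.563


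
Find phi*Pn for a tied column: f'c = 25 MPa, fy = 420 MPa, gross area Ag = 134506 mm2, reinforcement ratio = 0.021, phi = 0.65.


Ast = rho * Ag = 0.021 * 134506 = 2824.626 mm2
phi*Pn = 0.65 * 0.80 * (0.85 * 25 * (134506 - 2824.626) + 420 * 2824.626) / 1000
= 2071.98 kN

2071.98


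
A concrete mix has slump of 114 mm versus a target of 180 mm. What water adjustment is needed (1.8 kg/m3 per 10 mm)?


Difference = 180 - 114 = 66 mm
Water adjustment = 66 * 1.8 / 10 = 11.9 kg/m3

11.9


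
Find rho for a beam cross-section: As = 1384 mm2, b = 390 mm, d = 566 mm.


rho = As / (b * d)
= 1384 / (390 * 566)
= 0.0063

0.0063


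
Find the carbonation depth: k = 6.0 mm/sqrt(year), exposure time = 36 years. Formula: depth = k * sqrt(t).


depth = k * sqrt(t)
= 6.0 * sqrt(36)
= 36.0 mm

36.0


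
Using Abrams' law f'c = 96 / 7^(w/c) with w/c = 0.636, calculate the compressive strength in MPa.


f'c = 96 / 7^0.636
= 96 / 3.447
= 27.85 MPa

27.85


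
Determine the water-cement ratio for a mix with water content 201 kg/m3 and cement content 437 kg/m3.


w/c = water / cement
w/c = 201 / 437 = 0.46

0.46


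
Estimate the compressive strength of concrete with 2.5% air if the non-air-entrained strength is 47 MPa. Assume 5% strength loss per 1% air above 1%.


Strength loss = (2.5 - 1) * 5 = 7.5%
f'c = 47 * (1 - 7.5/100)
= 43.48 MPa

43.48


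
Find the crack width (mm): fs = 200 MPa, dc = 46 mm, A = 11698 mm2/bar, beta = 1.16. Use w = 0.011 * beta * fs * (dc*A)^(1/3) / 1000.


w = 0.011 * beta * fs * (dc * A)^(1/3) / 1000
= 0.011 * 1.16 * 200 * (46 * 11698)^(1/3) / 1000
= 0.208 mm

0.208


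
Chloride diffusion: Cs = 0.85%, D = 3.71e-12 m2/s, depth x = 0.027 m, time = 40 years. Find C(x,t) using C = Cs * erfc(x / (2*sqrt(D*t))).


t_seconds = 40 * 365.25 * 24 * 3600 = 1262304000.0 s
arg = 0.027 / (2 * sqrt(3.71e-12 * 1262304000.0))
= 0.1973
erfc(0.1973) = 0.7803
C = 0.85 * 0.7803 = 0.6632%

0.6632


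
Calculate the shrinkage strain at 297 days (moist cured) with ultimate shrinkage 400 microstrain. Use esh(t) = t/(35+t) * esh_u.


esh(297) = 297 / (35 + 297) * 400
= 297 / 332 * 400
= 357.8 microstrain

357.8


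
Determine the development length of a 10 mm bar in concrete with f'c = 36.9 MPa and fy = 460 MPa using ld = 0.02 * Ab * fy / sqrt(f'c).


Ab = pi * 10^2 / 4 = 78.54 mm2
ld = 0.02 * 78.54 * 460 / sqrt(36.9)
= 119.0 mm

119.0


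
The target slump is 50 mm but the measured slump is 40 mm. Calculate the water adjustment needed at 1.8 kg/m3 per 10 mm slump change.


Difference = 50 - 40 = 10 mm
Water adjustment = 10 * 1.8 / 10 = 1.8 kg/m3

1.8


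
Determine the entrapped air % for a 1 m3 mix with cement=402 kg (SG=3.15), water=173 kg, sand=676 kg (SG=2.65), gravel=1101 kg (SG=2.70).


Vol cement = 402 / (3.15 * 1000) = 0.127619 m3
Vol water = 173 / 1000 = 0.173 m3
Vol sand = 676 / (2.65 * 1000) = 0.255094 m3
Vol gravel = 1101 / (2.70 * 1000) = 0.407778 m3
Total solid + water volume = 0.963491 m3
Air = (1 - 0.963491) * 100 = 3.65%

3.65


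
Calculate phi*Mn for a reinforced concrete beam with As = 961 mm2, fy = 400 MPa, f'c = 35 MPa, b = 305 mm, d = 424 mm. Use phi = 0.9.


a = As * fy / (0.85 * f'c * b)
= 961 * 400 / (0.85 * 35 * 305)
= 42.364 mm
Mn = As * fy * (d - a/2) / 10^6
= 154.8432 kN-m
phi*Mn = 0.9 * 154.8432 = 139.36 kN-m

139.36


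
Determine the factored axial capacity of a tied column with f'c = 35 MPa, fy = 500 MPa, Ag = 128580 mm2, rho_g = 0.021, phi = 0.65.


Ast = rho * Ag = 0.021 * 128580 = 2700.18 mm2
phi*Pn = 0.65 * 0.80 * (0.85 * 35 * (128580 - 2700.18) + 500 * 2700.18) / 1000
= 2649.41 kN

2649.41


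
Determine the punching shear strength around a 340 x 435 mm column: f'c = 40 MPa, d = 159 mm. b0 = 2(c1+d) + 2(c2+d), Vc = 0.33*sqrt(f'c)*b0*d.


b0 = 2*(340 + 159) + 2*(435 + 159) = 2186 mm
Vc = 0.33 * sqrt(40) * 2186 * 159 / 1000
= 725.42 kN

725.42


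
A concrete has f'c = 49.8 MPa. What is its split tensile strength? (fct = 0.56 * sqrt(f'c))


fct = 0.56 * sqrt(49.8)
= 0.56 * 7.057
= 3.952 MPa

3.952


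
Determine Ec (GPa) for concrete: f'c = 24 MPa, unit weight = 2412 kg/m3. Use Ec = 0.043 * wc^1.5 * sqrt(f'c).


Ec = 0.043 * 2412^1.5 * sqrt(24) / 1000
= 24.95 GPa

24.95


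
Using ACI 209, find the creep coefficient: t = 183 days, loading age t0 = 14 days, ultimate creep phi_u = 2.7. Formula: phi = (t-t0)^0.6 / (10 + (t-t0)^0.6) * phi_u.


dt = 183 - 14 = 169
phi = 169^0.6 / (10 + 169^0.6) * 2.7
= 1.849

1.849


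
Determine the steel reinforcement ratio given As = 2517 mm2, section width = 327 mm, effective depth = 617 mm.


rho = As / (b * d)
= 2517 / (327 * 617)
= 0.0125

0.0125


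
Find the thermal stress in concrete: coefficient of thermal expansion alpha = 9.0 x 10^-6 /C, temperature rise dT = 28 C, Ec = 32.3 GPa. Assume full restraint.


sigma = alpha * dT * Ec
= 9.0e-6 * 28 * 32.3 * 1000
= 8.14 MPa

8.14


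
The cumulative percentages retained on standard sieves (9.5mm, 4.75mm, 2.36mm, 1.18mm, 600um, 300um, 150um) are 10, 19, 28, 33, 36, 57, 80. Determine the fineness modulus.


FM = sum(cumulative % retained) / 100
= 263 / 100
= 2.63

2.63


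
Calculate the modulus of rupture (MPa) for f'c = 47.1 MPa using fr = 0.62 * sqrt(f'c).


fr = 0.62 * sqrt(47.1)
= 4.255 MPa

4.255


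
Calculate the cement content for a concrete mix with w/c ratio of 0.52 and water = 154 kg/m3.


Cement = water / (w/c)
= 154 / 0.52
= 296.2 kg/m3

296.2


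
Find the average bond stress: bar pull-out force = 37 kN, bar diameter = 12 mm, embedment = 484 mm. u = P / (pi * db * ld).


u = P / (pi * db * ld)
= 37 * 1000 / (pi * 12 * 484)
= 2.028 MPa

2.028


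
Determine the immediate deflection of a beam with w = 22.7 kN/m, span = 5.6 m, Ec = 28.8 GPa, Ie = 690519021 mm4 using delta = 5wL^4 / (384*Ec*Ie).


Convert: L = 5.6 m = 5600 mm, Ec = 28.8 GPa = 28800 MPa
delta = 5 * 22.7 * 5600^4 / (384 * 28800 * 690519021)
= 14.62 mm

14.62


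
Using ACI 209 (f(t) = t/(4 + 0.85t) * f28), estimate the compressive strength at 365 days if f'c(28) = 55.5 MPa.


f(365) = 365 / (4 + 0.85 * 365) * 55.5
= 365 / 314.25 * 55.5
= 64.46 MPa

64.46


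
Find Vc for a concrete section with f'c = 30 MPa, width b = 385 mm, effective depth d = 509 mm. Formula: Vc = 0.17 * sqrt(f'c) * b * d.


Vc = 0.17 * sqrt(30) * 385 * 509 / 1000
= 182.47 kN

182.47


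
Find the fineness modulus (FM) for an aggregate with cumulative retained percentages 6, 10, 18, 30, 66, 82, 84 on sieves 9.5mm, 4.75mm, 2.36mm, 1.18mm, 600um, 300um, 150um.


FM = sum(cumulative % retained) / 100
= 296 / 100
= 2.96

2.96


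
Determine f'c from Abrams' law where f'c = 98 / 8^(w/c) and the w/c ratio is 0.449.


f'c = 98 / 8^0.449
= 98 / 2.544
= 38.52 MPa

38.52


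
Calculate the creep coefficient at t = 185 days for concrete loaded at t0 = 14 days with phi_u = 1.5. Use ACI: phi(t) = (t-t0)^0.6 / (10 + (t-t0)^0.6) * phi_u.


dt = 185 - 14 = 171
phi = 171^0.6 / (10 + 171^0.6) * 1.5
= 1.029

1.029


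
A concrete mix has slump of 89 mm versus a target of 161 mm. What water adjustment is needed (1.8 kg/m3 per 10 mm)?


Difference = 161 - 89 = 72 mm
Water adjustment = 72 * 1.8 / 10 = 13.0 kg/m3

13.0


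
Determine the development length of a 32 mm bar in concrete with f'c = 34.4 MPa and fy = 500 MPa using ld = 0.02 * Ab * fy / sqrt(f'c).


Ab = pi * 32^2 / 4 = 804.248 mm2
ld = 0.02 * 804.248 * 500 / sqrt(34.4)
= 1371.2 mm

1371.2


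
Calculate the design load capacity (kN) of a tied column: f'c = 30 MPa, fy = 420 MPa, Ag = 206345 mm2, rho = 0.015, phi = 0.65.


Ast = rho * Ag = 0.015 * 206345 = 3095.175 mm2
phi*Pn = 0.65 * 0.80 * (0.85 * 30 * (206345 - 3095.175) + 420 * 3095.175) / 1000
= 3371.08 kN

3371.08


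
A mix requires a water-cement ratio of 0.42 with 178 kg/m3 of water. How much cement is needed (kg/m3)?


Cement = water / (w/c)
= 178 / 0.42
= 423.8 kg/m3

423.8


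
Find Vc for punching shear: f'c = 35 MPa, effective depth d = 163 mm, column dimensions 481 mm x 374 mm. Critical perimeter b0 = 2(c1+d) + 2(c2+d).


b0 = 2*(481 + 163) + 2*(374 + 163) = 2362 mm
Vc = 0.33 * sqrt(35) * 2362 * 163 / 1000
= 751.65 kN

751.65


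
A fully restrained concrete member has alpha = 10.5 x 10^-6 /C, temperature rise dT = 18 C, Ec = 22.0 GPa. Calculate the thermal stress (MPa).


sigma = alpha * dT * Ec
= 10.5e-6 * 18 * 22.0 * 1000
= 4.158 MPa

4.158


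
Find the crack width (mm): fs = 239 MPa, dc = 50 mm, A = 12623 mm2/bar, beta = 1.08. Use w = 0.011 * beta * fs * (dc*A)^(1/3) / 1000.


w = 0.011 * beta * fs * (dc * A)^(1/3) / 1000
= 0.011 * 1.08 * 239 * (50 * 12623)^(1/3) / 1000
= 0.244 mm

0.244


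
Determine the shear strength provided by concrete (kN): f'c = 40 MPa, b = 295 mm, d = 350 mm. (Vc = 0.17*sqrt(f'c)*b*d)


Vc = 0.17 * sqrt(40) * 295 * 350 / 1000
= 111.01 kN

111.01


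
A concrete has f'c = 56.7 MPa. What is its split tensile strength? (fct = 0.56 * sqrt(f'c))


fct = 0.56 * sqrt(56.7)
= 0.56 * 7.53
= 4.217 MPa

4.217


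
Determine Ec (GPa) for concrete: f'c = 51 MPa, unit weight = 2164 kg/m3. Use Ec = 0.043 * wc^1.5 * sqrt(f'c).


Ec = 0.043 * 2164^1.5 * sqrt(51) / 1000
= 30.91 GPa

30.91


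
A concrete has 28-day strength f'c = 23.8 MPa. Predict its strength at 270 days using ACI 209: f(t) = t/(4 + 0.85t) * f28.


f(270) = 270 / (4 + 0.85 * 270) * 23.8
= 270 / 233.5 * 23.8
= 27.52 MPa

27.52


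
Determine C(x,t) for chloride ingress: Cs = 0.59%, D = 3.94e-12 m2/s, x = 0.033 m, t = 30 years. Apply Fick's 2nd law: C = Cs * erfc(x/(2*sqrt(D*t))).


t_seconds = 30 * 365.25 * 24 * 3600 = 946728000.0 s
arg = 0.033 / (2 * sqrt(3.94e-12 * 946728000.0))
= 0.2702
erfc(0.2702) = 0.7024
C = 0.59 * 0.7024 = 0.4144%

0.4144


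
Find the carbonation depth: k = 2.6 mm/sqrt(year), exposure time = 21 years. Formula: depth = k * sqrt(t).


depth = k * sqrt(t)
= 2.6 * sqrt(21)
= 11.91 mm

11.91


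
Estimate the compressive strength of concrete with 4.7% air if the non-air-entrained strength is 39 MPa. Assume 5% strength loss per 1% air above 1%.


Strength loss = (4.7 - 1) * 5 = 18.5%
f'c = 39 * (1 - 18.5/100)
= 31.78 MPa

31.78


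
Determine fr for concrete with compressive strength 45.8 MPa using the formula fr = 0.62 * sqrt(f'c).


fr = 0.62 * sqrt(45.8)
= 4.196 MPa

4.196


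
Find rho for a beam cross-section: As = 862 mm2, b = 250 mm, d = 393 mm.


rho = As / (b * d)
= 862 / (250 * 393)
= 0.0088

0.0088


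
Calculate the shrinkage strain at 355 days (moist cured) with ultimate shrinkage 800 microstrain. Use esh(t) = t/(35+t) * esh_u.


esh(355) = 355 / (35 + 355) * 800
= 355 / 390 * 800
= 728.2 microstrain

728.2


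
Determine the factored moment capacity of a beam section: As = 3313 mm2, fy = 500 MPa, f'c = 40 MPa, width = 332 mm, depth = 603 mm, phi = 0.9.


a = As * fy / (0.85 * f'c * b)
= 3313 * 500 / (0.85 * 40 * 332)
= 146.7488 mm
Mn = As * fy * (d - a/2) / 10^6
= 877.3248 kN-m
phi*Mn = 0.9 * 877.3248 = 789.59 kN-m

789.59


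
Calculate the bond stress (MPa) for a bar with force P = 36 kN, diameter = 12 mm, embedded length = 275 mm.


u = P / (pi * db * ld)
= 36 * 1000 / (pi * 12 * 275)
= 3.472 MPa

3.472


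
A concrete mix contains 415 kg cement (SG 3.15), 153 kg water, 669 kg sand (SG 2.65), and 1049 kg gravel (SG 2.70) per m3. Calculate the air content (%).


Vol cement = 415 / (3.15 * 1000) = 0.131746 m3
Vol water = 153 / 1000 = 0.153 m3
Vol sand = 669 / (2.65 * 1000) = 0.252453 m3
Vol gravel = 1049 / (2.70 * 1000) = 0.388519 m3
Total solid + water volume = 0.925717 m3
Air = (1 - 0.925717) * 100 = 7.43%

7.43


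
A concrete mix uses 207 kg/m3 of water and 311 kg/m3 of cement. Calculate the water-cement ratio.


w/c = water / cement
w/c = 207 / 311 = 0.666

0.666


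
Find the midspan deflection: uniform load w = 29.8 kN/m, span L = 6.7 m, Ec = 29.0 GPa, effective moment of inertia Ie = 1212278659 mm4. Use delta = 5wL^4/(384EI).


Convert: L = 6.7 m = 6700 mm, Ec = 29.0 GPa = 29000 MPa
delta = 5 * 29.8 * 6700^4 / (384 * 29000 * 1212278659)
= 22.24 mm

22.24


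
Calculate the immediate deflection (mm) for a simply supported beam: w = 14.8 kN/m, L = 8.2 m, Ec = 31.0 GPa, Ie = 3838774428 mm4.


Convert: L = 8.2 m = 8200 mm, Ec = 31.0 GPa = 31000 MPa
delta = 5 * 14.8 * 8200^4 / (384 * 31000 * 3838774428)
= 7.32 mm

7.32


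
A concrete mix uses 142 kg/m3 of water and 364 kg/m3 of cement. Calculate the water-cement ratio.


w/c = water / cement
w/c = 142 / 364 = 0.39

0.39


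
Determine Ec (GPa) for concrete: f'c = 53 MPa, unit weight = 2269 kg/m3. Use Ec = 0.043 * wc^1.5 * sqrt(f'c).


Ec = 0.043 * 2269^1.5 * sqrt(53) / 1000
= 33.83 GPa

33.83


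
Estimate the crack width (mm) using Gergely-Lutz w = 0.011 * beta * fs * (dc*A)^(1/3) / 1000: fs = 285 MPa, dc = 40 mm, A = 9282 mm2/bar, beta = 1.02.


w = 0.011 * beta * fs * (dc * A)^(1/3) / 1000
= 0.011 * 1.02 * 285 * (40 * 9282)^(1/3) / 1000
= 0.23 mm

0.23


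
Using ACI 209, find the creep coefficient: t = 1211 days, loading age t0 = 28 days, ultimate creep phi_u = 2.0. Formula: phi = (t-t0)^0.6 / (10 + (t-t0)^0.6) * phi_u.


dt = 1211 - 28 = 1183
phi = 1183^0.6 / (10 + 1183^0.6) * 2.0
= 1.749

1.749


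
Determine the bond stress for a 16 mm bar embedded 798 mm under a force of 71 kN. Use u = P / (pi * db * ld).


u = P / (pi * db * ld)
= 71 * 1000 / (pi * 16 * 798)
= 1.77 MPa

1.77


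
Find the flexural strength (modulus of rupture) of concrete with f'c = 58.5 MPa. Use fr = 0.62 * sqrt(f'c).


fr = 0.62 * sqrt(58.5)
= 4.742 MPa

4.742


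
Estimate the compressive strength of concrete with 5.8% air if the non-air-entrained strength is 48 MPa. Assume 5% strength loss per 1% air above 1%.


Strength loss = (5.8 - 1) * 5 = 24.0%
f'c = 48 * (1 - 24.0/100)
= 36.48 MPa

36.48


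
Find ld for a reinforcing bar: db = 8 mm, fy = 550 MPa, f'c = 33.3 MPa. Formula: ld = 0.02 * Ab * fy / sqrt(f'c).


Ab = pi * 8^2 / 4 = 50.265 mm2
ld = 0.02 * 50.265 * 550 / sqrt(33.3)
= 95.8 mm

95.8


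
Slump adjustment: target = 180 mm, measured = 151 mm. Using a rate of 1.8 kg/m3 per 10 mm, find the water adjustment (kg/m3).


Difference = 180 - 151 = 29 mm
Water adjustment = 29 * 1.8 / 10 = 5.2 kg/m3

5.2


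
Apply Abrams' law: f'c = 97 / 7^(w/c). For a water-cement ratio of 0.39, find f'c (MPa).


f'c = 97 / 7^0.39
= 97 / 2.136
= 45.41 MPa

45.41


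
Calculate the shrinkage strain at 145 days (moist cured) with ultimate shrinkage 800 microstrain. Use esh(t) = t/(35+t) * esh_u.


esh(145) = 145 / (35 + 145) * 800
= 145 / 180 * 800
= 644.4 microstrain

644.4


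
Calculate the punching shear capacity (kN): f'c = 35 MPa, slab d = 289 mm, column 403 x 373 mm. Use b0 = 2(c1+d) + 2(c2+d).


b0 = 2*(403 + 289) + 2*(373 + 289) = 2708 mm
Vc = 0.33 * sqrt(35) * 2708 * 289 / 1000
= 1527.9 kN

1527.9


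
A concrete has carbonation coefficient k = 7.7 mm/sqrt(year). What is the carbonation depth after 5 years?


depth = k * sqrt(t)
= 7.7 * sqrt(5)
= 17.22 mm

17.22


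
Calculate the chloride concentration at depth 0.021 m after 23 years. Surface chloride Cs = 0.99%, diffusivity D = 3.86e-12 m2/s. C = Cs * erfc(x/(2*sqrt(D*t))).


t_seconds = 23 * 365.25 * 24 * 3600 = 725824800.0 s
arg = 0.021 / (2 * sqrt(3.86e-12 * 725824800.0))
= 0.1984
erfc(0.1984) = 0.7791
C = 0.99 * 0.7791 = 0.7713%

0.7713


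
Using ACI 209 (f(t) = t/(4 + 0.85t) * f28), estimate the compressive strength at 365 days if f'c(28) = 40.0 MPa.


f(365) = 365 / (4 + 0.85 * 365) * 40.0
= 365 / 314.25 * 40.0
= 46.46 MPa

46.46


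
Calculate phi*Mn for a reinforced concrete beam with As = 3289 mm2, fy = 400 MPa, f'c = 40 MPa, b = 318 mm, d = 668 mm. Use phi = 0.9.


a = As * fy / (0.85 * f'c * b)
= 3289 * 400 / (0.85 * 40 * 318)
= 121.6796 mm
Mn = As * fy * (d - a/2) / 10^6
= 798.7799 kN-m
phi*Mn = 0.9 * 798.7799 = 718.9 kN-m

718.9


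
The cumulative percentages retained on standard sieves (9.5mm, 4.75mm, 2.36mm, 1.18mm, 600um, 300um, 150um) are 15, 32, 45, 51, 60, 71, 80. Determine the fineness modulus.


FM = sum(cumulative % retained) / 100
= 354 / 100
= 3.54

3.54


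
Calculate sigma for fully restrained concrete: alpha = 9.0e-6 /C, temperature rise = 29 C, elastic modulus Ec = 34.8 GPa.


sigma = alpha * dT * Ec
= 9.0e-6 * 29 * 34.8 * 1000
= 9.083 MPa

9.083


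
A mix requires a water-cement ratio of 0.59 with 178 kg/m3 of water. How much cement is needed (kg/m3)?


Cement = water / (w/c)
= 178 / 0.59
= 301.7 kg/m3

301.7


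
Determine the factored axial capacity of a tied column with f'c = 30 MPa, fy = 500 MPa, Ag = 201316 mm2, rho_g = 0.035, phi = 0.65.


Ast = rho * Ag = 0.035 * 201316 = 7046.06 mm2
phi*Pn = 0.65 * 0.80 * (0.85 * 30 * (201316 - 7046.06) + 500 * 7046.06) / 1000
= 4408.0 kN

4408.0


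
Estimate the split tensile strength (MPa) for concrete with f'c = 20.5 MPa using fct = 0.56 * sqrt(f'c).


fct = 0.56 * sqrt(20.5)
= 0.56 * 4.528
= 2.536 MPa

2.536


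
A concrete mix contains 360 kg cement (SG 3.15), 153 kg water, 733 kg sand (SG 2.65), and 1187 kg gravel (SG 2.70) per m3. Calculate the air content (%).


Vol cement = 360 / (3.15 * 1000) = 0.114286 m3
Vol water = 153 / 1000 = 0.153 m3
Vol sand = 733 / (2.65 * 1000) = 0.276604 m3
Vol gravel = 1187 / (2.70 * 1000) = 0.43963 m3
Total solid + water volume = 0.983519 m3
Air = (1 - 0.983519) * 100 = 1.65%

1.65


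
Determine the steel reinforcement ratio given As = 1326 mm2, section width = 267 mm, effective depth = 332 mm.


rho = As / (b * d)
= 1326 / (267 * 332)
= 0.015

0.015


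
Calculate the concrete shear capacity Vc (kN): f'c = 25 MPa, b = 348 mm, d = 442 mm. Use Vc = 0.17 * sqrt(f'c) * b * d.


Vc = 0.17 * sqrt(25) * 348 * 442 / 1000
= 130.74 kN

130.74


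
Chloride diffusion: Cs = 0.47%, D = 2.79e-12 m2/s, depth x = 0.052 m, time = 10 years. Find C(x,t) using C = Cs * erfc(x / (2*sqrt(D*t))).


t_seconds = 10 * 365.25 * 24 * 3600 = 315576000.0 s
arg = 0.052 / (2 * sqrt(2.79e-12 * 315576000.0))
= 0.8762
erfc(0.8762) = 0.2153
C = 0.47 * 0.2153 = 0.1012%

0.1012


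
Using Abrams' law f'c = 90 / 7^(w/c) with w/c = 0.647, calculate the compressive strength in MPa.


f'c = 90 / 7^0.647
= 90 / 3.522
= 25.55 MPa

25.55


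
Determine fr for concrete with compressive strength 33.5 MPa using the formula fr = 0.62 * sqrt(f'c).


fr = 0.62 * sqrt(33.5)
= 3.589 MPa

3.589


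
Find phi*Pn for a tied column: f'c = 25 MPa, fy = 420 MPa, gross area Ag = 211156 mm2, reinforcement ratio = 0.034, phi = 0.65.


Ast = rho * Ag = 0.034 * 211156 = 7179.304 mm2
phi*Pn = 0.65 * 0.80 * (0.85 * 25 * (211156 - 7179.304) + 420 * 7179.304) / 1000
= 3821.9 kN

3821.9


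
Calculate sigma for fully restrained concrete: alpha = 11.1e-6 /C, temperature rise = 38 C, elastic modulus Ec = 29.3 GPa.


sigma = alpha * dT * Ec
= 11.1e-6 * 38 * 29.3 * 1000
= 12.359 MPa

12.359


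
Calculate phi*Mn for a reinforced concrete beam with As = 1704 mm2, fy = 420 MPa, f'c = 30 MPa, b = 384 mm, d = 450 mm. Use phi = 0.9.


a = As * fy / (0.85 * f'c * b)
= 1704 * 420 / (0.85 * 30 * 384)
= 73.0882 mm
Mn = As * fy * (d - a/2) / 10^6
= 295.9021 kN-m
phi*Mn = 0.9 * 295.9021 = 266.31 kN-m

266.31


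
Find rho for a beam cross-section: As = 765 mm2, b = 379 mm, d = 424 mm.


rho = As / (b * d)
= 765 / (379 * 424)
= 0.0048

0.0048


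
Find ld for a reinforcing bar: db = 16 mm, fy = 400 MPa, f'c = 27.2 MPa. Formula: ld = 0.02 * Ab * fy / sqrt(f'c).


Ab = pi * 16^2 / 4 = 201.062 mm2
ld = 0.02 * 201.062 * 400 / sqrt(27.2)
= 308.4 mm

308.4


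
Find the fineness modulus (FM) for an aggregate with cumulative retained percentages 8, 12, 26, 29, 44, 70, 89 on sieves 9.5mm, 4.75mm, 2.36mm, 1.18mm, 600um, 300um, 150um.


FM = sum(cumulative % retained) / 100
= 278 / 100
= 2.78

2.78


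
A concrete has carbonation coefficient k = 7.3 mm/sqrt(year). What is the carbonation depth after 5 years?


depth = k * sqrt(t)
= 7.3 * sqrt(5)
= 16.32 mm

16.32


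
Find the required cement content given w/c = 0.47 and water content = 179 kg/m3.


Cement = water / (w/c)
= 179 / 0.47
= 380.9 kg/m3

380.9


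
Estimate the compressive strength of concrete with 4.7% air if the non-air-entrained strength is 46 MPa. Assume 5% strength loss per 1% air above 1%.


Strength loss = (4.7 - 1) * 5 = 18.5%
f'c = 46 * (1 - 18.5/100)
= 37.49 MPa

37.49


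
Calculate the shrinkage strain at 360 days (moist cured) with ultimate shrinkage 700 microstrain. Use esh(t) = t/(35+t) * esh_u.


esh(360) = 360 / (35 + 360) * 700
= 360 / 395 * 700
= 638.0 microstrain

638.0


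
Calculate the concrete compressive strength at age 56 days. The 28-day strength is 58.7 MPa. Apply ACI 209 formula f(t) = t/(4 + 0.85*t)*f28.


f(56) = 56 / (4 + 0.85 * 56) * 58.7
= 56 / 51.6 * 58.7
= 63.71 MPa

63.71


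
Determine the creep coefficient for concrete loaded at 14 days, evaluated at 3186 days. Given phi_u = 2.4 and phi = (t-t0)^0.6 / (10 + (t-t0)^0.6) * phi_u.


dt = 3186 - 14 = 3172
phi = 3172^0.6 / (10 + 3172^0.6) * 2.4
= 2.224

2.224


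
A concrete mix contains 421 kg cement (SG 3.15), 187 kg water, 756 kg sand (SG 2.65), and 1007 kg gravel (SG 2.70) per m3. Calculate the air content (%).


Vol cement = 421 / (3.15 * 1000) = 0.133651 m3
Vol water = 187 / 1000 = 0.187 m3
Vol sand = 756 / (2.65 * 1000) = 0.285283 m3
Vol gravel = 1007 / (2.70 * 1000) = 0.372963 m3
Total solid + water volume = 0.978897 m3
Air = (1 - 0.978897) * 100 = 2.11%

2.11


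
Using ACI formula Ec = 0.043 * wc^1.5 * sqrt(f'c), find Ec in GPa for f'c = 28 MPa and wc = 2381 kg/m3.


Ec = 0.043 * 2381^1.5 * sqrt(28) / 1000
= 26.44 GPa

26.44


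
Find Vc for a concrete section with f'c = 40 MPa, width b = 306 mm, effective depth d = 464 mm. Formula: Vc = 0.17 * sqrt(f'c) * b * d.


Vc = 0.17 * sqrt(40) * 306 * 464 / 1000
= 152.66 kN

152.66


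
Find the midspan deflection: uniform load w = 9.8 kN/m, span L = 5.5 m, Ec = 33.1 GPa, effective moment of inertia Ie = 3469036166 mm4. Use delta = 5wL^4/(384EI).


Convert: L = 5.5 m = 5500 mm, Ec = 33.1 GPa = 33100 MPa
delta = 5 * 9.8 * 5500^4 / (384 * 33100 * 3469036166)
= 1.02 mm

1.02
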